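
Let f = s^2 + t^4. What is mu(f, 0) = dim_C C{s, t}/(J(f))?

3

The Hessian of f at 0 is [[2, 0], [0, 0]] with rank 1, so corank 1. A Groebner basis of the Jacobian ideal J(f) in C{s,t} is {t^3, s}; counting standard monomials gives mu = 3. Corank 1: A-series; mu = 3 gives A_3.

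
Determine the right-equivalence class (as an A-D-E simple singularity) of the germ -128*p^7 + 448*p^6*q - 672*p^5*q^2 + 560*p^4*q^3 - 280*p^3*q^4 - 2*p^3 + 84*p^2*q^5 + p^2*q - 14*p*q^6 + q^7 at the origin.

The Hessian of f at 0 is [[0, 0], [0, 0]] with rank 0, so corank 2. A Groebner basis of the Jacobian ideal J(f) in C{p,q} is {p*q/14 + q^6, p*q^2, p^2 - p*q/2}; counting standard monomials gives mu = 8. Corank 2; j^3 = -p^2*(2*p - q) has shape L^2 M (L != M), so D-series; mu = 8 gives D_8.

D_{8}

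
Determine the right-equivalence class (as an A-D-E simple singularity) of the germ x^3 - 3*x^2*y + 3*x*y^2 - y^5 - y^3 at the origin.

E_8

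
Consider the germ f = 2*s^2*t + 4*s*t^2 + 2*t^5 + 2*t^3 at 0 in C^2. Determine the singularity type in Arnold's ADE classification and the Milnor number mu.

The Hessian of f at 0 is [[0, 0], [0, 0]] with rank 0, so corank 2. A Groebner basis of the Jacobian ideal J(f) in C{s,t} is {s^2/5 + t^4 - t^2/5, s^3 + t^3, s*t + t^2}; counting standard monomials gives mu = 6. Corank 2; j^3 = 2*t*(s + t)^2 has shape L^2 M (L != M), so D-series; mu = 6 gives D_6.

Type D_6, Milnor number mu = 6.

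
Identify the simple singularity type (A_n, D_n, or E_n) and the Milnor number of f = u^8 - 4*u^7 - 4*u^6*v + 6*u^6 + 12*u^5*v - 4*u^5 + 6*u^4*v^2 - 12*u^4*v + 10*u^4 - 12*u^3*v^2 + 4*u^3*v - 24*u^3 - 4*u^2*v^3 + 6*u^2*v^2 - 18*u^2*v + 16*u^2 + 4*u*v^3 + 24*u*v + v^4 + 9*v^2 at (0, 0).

Type A3, Milnor number mu = 3.

The Hessian of f at 0 has rank 1. Corank 1: A-series; mu = 3 gives A_3.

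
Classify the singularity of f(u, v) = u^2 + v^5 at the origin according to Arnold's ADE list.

A_4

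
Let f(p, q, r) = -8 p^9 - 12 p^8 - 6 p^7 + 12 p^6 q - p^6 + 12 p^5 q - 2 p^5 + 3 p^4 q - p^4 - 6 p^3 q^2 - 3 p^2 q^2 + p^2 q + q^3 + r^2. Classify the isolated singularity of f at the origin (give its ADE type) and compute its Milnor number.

Type D_4, Milnor number mu = 4.

The Hessian of f at 0 is [[0, 0, 0], [0, 0, 0], [0, 0, 2]] with rank 1, so corank 2. A Groebner basis of the Jacobian ideal J(f) in C{p,q,r} is {q^3, p^2 + 3*q^2, p*q, r}; counting standard monomials gives mu = 4. Corank 2; j^3 = q*(p^2 + q^2) splits into three distinct lines over C (the quadratic factor has nonzero discriminant), so D_4.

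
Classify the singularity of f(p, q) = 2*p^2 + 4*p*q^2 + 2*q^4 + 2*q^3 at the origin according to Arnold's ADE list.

The Hessian of f at 0 has rank 1. Corank 1: A-series; mu = 2 gives A_2.

A_{2}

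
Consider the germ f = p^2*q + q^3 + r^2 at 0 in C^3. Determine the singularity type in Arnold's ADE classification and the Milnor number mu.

The Hessian of f at 0 has rank 1. Corank 2; j^3 = q*(p^2 + q^2) splits into three distinct lines over C (the quadratic factor has nonzero discriminant), so D_4.

Type D_{4}, Milnor number mu = 4.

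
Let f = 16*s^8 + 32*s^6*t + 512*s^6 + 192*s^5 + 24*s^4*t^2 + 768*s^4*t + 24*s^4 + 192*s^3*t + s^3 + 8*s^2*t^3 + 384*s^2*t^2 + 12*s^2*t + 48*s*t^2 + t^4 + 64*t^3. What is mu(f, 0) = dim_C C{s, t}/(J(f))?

The Hessian of f at 0 has rank 0. Corank 2; j^3 = (s + 4*t)^3 is a perfect cube, so E-series; the 4-jet and mu = 6 give E_6.

6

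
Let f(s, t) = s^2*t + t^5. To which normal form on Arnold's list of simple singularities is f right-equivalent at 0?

D_{6}

The Hessian of f at 0 has rank 0. Corank 2; j^3 = s^2*t has shape L^2 M (L != M), so D-series; mu = 6 gives D_6.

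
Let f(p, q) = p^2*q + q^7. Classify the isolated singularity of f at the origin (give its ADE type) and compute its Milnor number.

Type D8, Milnor number mu = 8.

The Hessian of f at 0 has rank 0. Corank 2; j^3 = p^2*q has shape L^2 M (L != M), so D-series; mu = 8 gives D_8.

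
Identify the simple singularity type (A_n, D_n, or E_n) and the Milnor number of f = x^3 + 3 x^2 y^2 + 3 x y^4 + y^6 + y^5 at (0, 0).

Type E_8, Milnor number mu = 8.

The Hessian of f at 0 is [[0, 0], [0, 0]] with rank 0, so corank 2. A Groebner basis of the Jacobian ideal J(f) in C{x,y} is {y^4, x^3, x^2/2 + x*y^2}; counting standard monomials gives mu = 8. Corank 2; j^3 = x^3 is a perfect cube, so E-series; the 5-jet and mu = 8 give E_8.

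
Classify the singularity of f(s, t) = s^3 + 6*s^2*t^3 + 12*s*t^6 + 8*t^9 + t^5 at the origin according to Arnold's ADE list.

E_8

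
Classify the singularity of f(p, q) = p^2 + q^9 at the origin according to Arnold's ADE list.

The Hessian of f at 0 is [[2, 0], [0, 0]] with rank 1, so corank 1. A Groebner basis of the Jacobian ideal J(f) in C{p,q} is {q^8, p}; counting standard monomials gives mu = 8. Corank 1: A-series; mu = 8 gives A_8.

A8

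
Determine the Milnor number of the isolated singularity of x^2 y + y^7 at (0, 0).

8

The Hessian of f at 0 has rank 0. Corank 2; j^3 = x^2*y has shape L^2 M (L != M), so D-series; mu = 8 gives D_8.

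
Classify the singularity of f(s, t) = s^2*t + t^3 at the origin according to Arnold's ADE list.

D4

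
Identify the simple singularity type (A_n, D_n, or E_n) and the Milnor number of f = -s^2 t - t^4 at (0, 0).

Type D_{5}, Milnor number mu = 5.

The Hessian of f at 0 has rank 0. Corank 2; j^3 = -s^2*t has shape L^2 M (L != M), so D-series; mu = 5 gives D_5.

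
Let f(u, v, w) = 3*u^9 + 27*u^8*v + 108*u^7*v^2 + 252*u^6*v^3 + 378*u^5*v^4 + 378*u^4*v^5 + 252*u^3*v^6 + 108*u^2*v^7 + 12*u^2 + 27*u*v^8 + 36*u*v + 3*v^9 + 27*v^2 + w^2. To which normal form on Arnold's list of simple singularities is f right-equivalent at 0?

The Hessian of f at 0 is [[24, 36, 0], [36, 54, 0], [0, 0, 2]] with rank 2, so corank 1. A Groebner basis of the Jacobian ideal J(f) in C{u,v,w} is {v^8, u + 3*v/2, w}; counting standard monomials gives mu = 8. Corank 1: A-series; mu = 8 gives A_8.

A_8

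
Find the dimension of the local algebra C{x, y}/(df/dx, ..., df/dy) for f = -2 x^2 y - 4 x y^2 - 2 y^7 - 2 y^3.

8

The Hessian of f at 0 has rank 0. Corank 2; j^3 = -2*y*(x + y)^2 has shape L^2 M (L != M), so D-series; mu = 8 gives D_8.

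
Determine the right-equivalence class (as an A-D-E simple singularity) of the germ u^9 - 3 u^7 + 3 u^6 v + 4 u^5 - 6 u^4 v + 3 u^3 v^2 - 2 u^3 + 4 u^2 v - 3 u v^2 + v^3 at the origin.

The Hessian of f at 0 has rank 0. Corank 2; j^3 = -(u - v)*(2*u^2 - 2*u*v + v^2) splits into three distinct lines over C (the quadratic factor has nonzero discriminant), so D_4.

D_{4}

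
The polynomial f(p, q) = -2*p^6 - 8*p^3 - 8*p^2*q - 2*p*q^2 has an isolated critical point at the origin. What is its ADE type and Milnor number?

Type D7, Milnor number mu = 7.

The Hessian of f at 0 has rank 0. Corank 2; j^3 = -2*p*(2*p + q)^2 has shape L^2 M (L != M), so D-series; mu = 7 gives D_7.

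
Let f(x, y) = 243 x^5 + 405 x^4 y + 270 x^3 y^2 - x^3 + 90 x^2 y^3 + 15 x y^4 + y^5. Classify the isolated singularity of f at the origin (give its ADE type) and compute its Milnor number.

The Hessian of f at 0 has rank 0. Corank 2; j^3 = -x^3 is a perfect cube, so E-series; the 5-jet and mu = 8 give E_8.

Type E_8, Milnor number mu = 8.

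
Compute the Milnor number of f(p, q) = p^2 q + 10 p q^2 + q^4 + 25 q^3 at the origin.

The Hessian of f at 0 is [[0, 0], [0, 0]] with rank 0, so corank 2. A Groebner basis of the Jacobian ideal J(f) in C{p,q} is {p^3 - 125*p^2/4 + 3125*q^2/4, p^2/4 + q^3 - 25*q^2/4, p*q + 5*q^2}; counting standard monomials gives mu = 5. Corank 2; j^3 = q*(p + 5*q)^2 has shape L^2 M (L != M), so D-series; mu = 5 gives D_5.

5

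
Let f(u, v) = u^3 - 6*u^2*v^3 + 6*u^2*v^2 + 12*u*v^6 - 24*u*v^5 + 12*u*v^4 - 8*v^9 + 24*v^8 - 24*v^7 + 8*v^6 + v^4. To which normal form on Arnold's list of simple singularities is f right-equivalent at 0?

E6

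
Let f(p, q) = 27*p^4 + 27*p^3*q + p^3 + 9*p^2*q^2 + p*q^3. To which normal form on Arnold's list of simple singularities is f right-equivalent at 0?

The Hessian of f at 0 is [[0, 0], [0, 0]] with rank 0, so corank 2. A Groebner basis of the Jacobian ideal J(f) in C{p,q} is {p^2/3 + q^4 + q^3/9, p^3, p^2*q - p^2/9 - q^3/27, 2*p^2/3 + p*q^2 + 2*q^3/9}; counting standard monomials gives mu = 7. Corank 2; j^3 = p^3 is a perfect cube, so E-series; the 4-jet and mu = 7 give E_7.

E_7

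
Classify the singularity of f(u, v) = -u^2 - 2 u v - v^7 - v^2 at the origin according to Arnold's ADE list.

The Hessian of f at 0 is [[-2, -2], [-2, -2]] with rank 1, so corank 1. A Groebner basis of the Jacobian ideal J(f) in C{u,v} is {v^6, u + v}; counting standard monomials gives mu = 6. Corank 1: A-series; mu = 6 gives A_6.

A_{6}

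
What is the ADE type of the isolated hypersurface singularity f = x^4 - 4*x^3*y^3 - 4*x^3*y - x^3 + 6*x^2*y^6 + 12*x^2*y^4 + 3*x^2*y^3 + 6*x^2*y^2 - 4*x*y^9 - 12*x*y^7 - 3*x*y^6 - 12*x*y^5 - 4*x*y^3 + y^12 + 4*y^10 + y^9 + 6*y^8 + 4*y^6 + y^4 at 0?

The Hessian of f at 0 has rank 0. Corank 2; j^3 = -x^3 is a perfect cube, so E-series; the 4-jet and mu = 6 give E_6.

E_{6}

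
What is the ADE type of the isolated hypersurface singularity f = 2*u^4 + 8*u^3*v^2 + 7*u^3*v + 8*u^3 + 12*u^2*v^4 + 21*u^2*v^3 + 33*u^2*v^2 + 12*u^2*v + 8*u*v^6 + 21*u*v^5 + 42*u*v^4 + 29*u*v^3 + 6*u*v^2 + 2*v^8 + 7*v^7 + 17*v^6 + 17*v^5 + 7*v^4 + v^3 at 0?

The Hessian of f at 0 has rank 0. Corank 2; j^3 = (2*u + v)^3 is a perfect cube, so E-series; the 4-jet and mu = 7 give E_7.

E_7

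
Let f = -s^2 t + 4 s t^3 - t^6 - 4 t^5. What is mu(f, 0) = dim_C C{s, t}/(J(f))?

7

The Hessian of f at 0 has rank 0. Corank 2; j^3 = -s^2*t has shape L^2 M (L != M), so D-series; mu = 7 gives D_7.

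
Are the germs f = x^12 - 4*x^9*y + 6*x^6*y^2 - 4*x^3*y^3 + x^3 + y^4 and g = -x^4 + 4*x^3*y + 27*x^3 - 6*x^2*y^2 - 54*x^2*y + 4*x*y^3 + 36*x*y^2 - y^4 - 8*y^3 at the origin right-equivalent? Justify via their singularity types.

The Hessian of f at 0 has rank 0. Corank 2; j^3 = x^3 is a perfect cube, so E-series; the 4-jet and mu = 6 give E_6. The Hessian of g at 0 has rank 0. Corank 2; j^3 = (3*x - 2*y)^3 is a perfect cube, so E-series; the 4-jet and mu = 6 give E_6. Both have type E_6, hence right-equivalent.

Yes.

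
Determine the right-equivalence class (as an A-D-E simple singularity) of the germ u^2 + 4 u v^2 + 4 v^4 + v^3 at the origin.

The Hessian of f at 0 has rank 1. Corank 1: A-series; mu = 2 gives A_2.

A_{2}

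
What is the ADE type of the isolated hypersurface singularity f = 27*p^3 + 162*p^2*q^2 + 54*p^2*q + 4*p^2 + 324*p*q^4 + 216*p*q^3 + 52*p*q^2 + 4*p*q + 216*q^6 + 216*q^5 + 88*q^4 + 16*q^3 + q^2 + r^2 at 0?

A2

The Hessian of f at 0 has rank 2. Corank 1: A-series; mu = 2 gives A_2.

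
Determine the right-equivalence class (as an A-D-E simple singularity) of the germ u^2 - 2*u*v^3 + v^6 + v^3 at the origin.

A_2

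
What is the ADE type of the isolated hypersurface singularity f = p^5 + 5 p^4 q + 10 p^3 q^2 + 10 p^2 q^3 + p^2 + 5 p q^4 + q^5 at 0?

A_4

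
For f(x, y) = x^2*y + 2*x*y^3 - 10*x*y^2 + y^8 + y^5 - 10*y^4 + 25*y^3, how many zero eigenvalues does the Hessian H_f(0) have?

2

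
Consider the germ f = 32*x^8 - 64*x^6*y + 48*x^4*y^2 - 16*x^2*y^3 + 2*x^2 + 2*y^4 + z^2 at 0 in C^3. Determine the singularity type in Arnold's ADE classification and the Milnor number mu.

The Hessian of f at 0 is [[4, 0, 0], [0, 0, 0], [0, 0, 2]] with rank 2, so corank 1. A Groebner basis of the Jacobian ideal J(f) in C{x,y,z} is {y^3, x, z}; counting standard monomials gives mu = 3. Corank 1: A-series; mu = 3 gives A_3.

Type A3, Milnor number mu = 3.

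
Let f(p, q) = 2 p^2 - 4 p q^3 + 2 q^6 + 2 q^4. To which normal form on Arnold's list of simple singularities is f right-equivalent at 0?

A_3

The Hessian of f at 0 has rank 1. Corank 1: A-series; mu = 3 gives A_3.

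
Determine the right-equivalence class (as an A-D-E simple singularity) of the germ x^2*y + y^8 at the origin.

The Hessian of f at 0 is [[0, 0], [0, 0]] with rank 0, so corank 2. A Groebner basis of the Jacobian ideal J(f) in C{x,y} is {x^2/8 + y^7, x^3, x*y}; counting standard monomials gives mu = 9. Corank 2; j^3 = x^2*y has shape L^2 M (L != M), so D-series; mu = 9 gives D_9.

D_9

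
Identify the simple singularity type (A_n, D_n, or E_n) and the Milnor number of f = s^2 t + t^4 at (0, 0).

The Hessian of f at 0 has rank 0. Corank 2; j^3 = s^2*t has shape L^2 M (L != M), so D-series; mu = 5 gives D_5.

Type D5, Milnor number mu = 5.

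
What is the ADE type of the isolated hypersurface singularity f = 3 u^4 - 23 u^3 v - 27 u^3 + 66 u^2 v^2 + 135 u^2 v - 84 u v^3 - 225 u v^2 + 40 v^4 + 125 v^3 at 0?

E_{7}

The Hessian of f at 0 has rank 0. Corank 2; j^3 = -(3*u - 5*v)^3 is a perfect cube, so E-series; the 4-jet and mu = 7 give E_7.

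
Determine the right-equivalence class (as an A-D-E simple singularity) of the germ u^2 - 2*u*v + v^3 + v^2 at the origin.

A_{2}

The Hessian of f at 0 is [[2, -2], [-2, 2]] with rank 1, so corank 1. A Groebner basis of the Jacobian ideal J(f) in C{u,v} is {v^2, u - v}; counting standard monomials gives mu = 2. Corank 1: A-series; mu = 2 gives A_2.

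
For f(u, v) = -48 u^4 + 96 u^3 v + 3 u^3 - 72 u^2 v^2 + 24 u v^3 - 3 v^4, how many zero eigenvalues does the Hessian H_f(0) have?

2

Hessian at 0 has rank 0.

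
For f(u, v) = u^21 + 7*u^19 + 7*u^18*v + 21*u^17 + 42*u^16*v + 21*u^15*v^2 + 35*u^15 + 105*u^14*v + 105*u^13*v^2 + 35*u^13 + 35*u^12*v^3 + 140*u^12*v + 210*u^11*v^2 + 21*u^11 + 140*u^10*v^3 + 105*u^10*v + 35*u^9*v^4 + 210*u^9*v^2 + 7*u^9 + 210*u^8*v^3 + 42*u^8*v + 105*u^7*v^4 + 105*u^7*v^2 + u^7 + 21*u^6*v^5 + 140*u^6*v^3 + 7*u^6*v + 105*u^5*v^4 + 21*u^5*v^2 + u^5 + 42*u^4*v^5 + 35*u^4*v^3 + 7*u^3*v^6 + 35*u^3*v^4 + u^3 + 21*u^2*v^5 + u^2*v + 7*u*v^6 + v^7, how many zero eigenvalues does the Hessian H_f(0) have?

2

The Hessian at 0 is [[0, 0], [0, 0]] of rank 0; hence corank 2.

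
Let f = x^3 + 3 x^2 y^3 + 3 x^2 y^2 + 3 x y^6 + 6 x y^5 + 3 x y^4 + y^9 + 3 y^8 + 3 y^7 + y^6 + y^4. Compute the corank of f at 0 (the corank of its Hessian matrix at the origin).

Hessian at 0 has rank 0.

2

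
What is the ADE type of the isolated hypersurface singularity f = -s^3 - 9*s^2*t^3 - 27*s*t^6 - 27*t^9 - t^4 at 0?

E_6

The Hessian of f at 0 has rank 0. Corank 2; j^3 = -s^3 is a perfect cube, so E-series; the 4-jet and mu = 6 give E_6.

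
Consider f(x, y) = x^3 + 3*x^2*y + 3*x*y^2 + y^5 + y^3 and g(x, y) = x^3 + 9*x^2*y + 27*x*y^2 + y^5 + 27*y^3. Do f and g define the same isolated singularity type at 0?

Yes.

The Hessian of f at 0 has rank 0. Corank 2; j^3 = (x + y)^3 is a perfect cube, so E-series; the 5-jet and mu = 8 give E_8. The Hessian of g at 0 has rank 0. Corank 2; j^3 = (x + 3*y)^3 is a perfect cube, so E-series; the 5-jet and mu = 8 give E_8. Both have type E_8, hence right-equivalent.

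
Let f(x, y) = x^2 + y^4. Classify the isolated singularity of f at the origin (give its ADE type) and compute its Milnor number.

Type A_3, Milnor number mu = 3.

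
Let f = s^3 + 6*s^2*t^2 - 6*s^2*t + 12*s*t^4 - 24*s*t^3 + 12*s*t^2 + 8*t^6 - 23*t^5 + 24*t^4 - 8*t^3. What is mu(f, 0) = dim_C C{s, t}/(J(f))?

8

The Hessian of f at 0 has rank 0. Corank 2; j^3 = (s - 2*t)^3 is a perfect cube, so E-series; the 5-jet and mu = 8 give E_8.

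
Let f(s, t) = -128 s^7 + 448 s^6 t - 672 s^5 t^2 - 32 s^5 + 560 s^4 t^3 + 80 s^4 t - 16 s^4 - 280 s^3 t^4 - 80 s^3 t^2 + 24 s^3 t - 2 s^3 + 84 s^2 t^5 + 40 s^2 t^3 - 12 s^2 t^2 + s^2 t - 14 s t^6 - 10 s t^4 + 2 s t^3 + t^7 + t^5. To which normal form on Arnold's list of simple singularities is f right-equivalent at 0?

D_8

The Hessian of f at 0 has rank 0. Corank 2; j^3 = -s^2*(2*s - t) has shape L^2 M (L != M), so D-series; mu = 8 gives D_8.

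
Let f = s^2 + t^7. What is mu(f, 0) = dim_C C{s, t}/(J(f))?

6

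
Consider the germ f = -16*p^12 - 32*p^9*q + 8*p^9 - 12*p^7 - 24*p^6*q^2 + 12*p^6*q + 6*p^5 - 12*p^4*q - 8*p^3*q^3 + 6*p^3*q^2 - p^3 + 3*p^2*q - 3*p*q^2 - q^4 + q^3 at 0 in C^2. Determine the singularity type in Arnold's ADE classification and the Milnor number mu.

Type E6, Milnor number mu = 6.

The Hessian of f at 0 is [[0, 0], [0, 0]] with rank 0, so corank 2. A Groebner basis of the Jacobian ideal J(f) in C{p,q} is {q^3, p^2 - 2*p*q + q^2}; counting standard monomials gives mu = 6. Corank 2; j^3 = -(p - q)^3 is a perfect cube, so E-series; the 4-jet and mu = 6 give E_6.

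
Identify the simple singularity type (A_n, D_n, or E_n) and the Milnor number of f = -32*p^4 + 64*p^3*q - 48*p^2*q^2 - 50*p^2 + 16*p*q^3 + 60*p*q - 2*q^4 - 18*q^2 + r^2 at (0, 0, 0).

The Hessian of f at 0 is [[-100, 60, 0], [60, -36, 0], [0, 0, 2]] with rank 2, so corank 1. A Groebner basis of the Jacobian ideal J(f) in C{p,q,r} is {q^3, p - 3*q/5, r}; counting standard monomials gives mu = 3. Corank 1: A-series; mu = 3 gives A_3.

Type A_{3}, Milnor number mu = 3.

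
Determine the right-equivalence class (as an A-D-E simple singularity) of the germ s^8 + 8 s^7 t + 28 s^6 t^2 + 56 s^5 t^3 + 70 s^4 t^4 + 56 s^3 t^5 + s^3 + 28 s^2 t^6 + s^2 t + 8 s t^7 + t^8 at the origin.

The Hessian of f at 0 has rank 0. Corank 2; j^3 = s^2*(s + t) has shape L^2 M (L != M), so D-series; mu = 9 gives D_9.

D_{9}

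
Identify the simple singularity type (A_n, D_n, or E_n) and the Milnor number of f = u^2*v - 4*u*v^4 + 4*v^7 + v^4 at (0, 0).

The Hessian of f at 0 is [[0, 0], [0, 0]] with rank 0, so corank 2. A Groebner basis of the Jacobian ideal J(f) in C{u,v} is {u^3, u^2/4 + v^3, u*v}; counting standard monomials gives mu = 5. Corank 2; j^3 = u^2*v has shape L^2 M (L != M), so D-series; mu = 5 gives D_5.

Type D5, Milnor number mu = 5.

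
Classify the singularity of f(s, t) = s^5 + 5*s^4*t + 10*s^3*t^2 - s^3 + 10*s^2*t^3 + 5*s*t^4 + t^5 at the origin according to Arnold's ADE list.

The Hessian of f at 0 is [[0, 0], [0, 0]] with rank 0, so corank 2. A Groebner basis of the Jacobian ideal J(f) in C{s,t} is {t^5, s*t^3 + t^4/4, s^2}; counting standard monomials gives mu = 8. Corank 2; j^3 = -s^3 is a perfect cube, so E-series; the 5-jet and mu = 8 give E_8.

E8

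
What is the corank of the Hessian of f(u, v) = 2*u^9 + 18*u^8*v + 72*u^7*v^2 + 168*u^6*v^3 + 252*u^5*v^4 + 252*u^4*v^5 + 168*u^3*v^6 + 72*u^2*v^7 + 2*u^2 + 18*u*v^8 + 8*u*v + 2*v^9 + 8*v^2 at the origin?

Hessian at 0 has rank 1.

1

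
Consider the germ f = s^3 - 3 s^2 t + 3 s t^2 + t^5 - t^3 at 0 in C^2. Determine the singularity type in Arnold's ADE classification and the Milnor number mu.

Type E_8, Milnor number mu = 8.

The Hessian of f at 0 has rank 0. Corank 2; j^3 = (s - t)^3 is a perfect cube, so E-series; the 5-jet and mu = 8 give E_8.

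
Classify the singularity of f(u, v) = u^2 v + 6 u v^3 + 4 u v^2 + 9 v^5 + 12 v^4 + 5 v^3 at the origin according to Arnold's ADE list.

D_4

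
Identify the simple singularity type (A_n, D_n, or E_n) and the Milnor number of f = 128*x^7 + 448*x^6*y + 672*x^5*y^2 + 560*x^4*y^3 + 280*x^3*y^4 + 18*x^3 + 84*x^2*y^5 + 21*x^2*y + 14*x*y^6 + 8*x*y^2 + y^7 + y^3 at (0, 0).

Type D_8, Milnor number mu = 8.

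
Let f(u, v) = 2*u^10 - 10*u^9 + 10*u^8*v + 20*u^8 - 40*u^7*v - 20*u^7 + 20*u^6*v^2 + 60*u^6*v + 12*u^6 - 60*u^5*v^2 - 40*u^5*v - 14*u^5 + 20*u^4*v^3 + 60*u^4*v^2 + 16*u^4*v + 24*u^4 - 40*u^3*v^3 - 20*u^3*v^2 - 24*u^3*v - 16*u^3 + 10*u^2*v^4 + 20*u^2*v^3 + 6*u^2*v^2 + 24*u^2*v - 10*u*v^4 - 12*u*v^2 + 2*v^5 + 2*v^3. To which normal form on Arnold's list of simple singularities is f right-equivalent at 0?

The Hessian of f at 0 has rank 0. Corank 2; j^3 = -2*(2*u - v)^3 is a perfect cube, so E-series; the 5-jet and mu = 8 give E_8.

E_{8}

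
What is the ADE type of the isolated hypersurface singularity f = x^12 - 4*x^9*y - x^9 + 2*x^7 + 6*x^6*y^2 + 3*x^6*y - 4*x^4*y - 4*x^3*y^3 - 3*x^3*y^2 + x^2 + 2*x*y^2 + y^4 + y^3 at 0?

A_2

The Hessian of f at 0 has rank 1. Corank 1: A-series; mu = 2 gives A_2.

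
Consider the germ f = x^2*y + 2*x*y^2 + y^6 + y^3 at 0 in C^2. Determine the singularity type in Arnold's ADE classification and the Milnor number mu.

The Hessian of f at 0 has rank 0. Corank 2; j^3 = y*(x + y)^2 has shape L^2 M (L != M), so D-series; mu = 7 gives D_7.

Type D_7, Milnor number mu = 7.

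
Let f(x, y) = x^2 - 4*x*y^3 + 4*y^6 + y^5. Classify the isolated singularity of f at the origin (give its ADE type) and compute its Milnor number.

Type A4, Milnor number mu = 4.

The Hessian of f at 0 is [[2, 0], [0, 0]] with rank 1, so corank 1. A Groebner basis of the Jacobian ideal J(f) in C{x,y} is {-x/2 + y^3, x^2, x*y}; counting standard monomials gives mu = 4. Corank 1: A-series; mu = 4 gives A_4.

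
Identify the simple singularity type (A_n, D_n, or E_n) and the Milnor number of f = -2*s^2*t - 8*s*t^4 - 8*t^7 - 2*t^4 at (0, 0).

The Hessian of f at 0 is [[0, 0], [0, 0]] with rank 0, so corank 2. A Groebner basis of the Jacobian ideal J(f) in C{s,t} is {s^3, s^2/4 + t^3, s*t}; counting standard monomials gives mu = 5. Corank 2; j^3 = -2*s^2*t has shape L^2 M (L != M), so D-series; mu = 5 gives D_5.

Type D_5, Milnor number mu = 5.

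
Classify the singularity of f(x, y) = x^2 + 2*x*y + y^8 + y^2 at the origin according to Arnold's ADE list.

A7

The Hessian of f at 0 has rank 1. Corank 1: A-series; mu = 7 gives A_7.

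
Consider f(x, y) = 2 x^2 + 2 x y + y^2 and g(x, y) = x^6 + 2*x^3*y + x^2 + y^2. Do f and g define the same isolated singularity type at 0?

Yes.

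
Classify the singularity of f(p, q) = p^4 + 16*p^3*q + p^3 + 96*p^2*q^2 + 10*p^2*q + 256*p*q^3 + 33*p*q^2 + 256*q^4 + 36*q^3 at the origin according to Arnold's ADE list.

D5

The Hessian of f at 0 has rank 0. Corank 2; j^3 = (p + 3*q)^2*(p + 4*q) has shape L^2 M (L != M), so D-series; mu = 5 gives D_5.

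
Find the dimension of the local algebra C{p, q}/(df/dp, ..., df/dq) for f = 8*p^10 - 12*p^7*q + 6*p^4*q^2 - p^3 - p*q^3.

7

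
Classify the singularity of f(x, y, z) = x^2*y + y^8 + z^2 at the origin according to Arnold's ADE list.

D_9

The Hessian of f at 0 has rank 1. Corank 2; j^3 = x^2*y has shape L^2 M (L != M), so D-series; mu = 9 gives D_9.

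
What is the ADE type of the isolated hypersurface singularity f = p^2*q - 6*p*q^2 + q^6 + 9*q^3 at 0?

D_{7}

The Hessian of f at 0 has rank 0. Corank 2; j^3 = q*(p - 3*q)^2 has shape L^2 M (L != M), so D-series; mu = 7 gives D_7.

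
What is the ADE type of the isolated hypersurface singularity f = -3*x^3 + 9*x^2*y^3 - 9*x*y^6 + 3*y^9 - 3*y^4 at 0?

The Hessian of f at 0 is [[0, 0], [0, 0]] with rank 0, so corank 2. A Groebner basis of the Jacobian ideal J(f) in C{x,y} is {y^3, x^2}; counting standard monomials gives mu = 6. Corank 2; j^3 = -3*x^3 is a perfect cube, so E-series; the 4-jet and mu = 6 give E_6.

E_{6}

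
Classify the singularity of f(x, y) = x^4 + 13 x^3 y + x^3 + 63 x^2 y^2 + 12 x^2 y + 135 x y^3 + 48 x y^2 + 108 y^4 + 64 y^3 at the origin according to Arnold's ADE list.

E_{7}

The Hessian of f at 0 has rank 0. Corank 2; j^3 = (x + 4*y)^3 is a perfect cube, so E-series; the 4-jet and mu = 7 give E_7.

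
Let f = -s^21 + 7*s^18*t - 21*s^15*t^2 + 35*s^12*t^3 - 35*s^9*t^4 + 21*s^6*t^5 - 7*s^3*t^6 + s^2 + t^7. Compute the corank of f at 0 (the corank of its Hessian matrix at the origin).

The Hessian at 0 is [[2, 0], [0, 0]] of rank 1; hence corank 1.

1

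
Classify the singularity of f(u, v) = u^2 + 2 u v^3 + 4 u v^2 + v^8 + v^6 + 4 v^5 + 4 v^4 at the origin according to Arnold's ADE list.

A_7

The Hessian of f at 0 has rank 1. Corank 1: A-series; mu = 7 gives A_7.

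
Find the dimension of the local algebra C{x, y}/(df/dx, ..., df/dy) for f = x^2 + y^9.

8

The Hessian of f at 0 is [[2, 0], [0, 0]] with rank 1, so corank 1. A Groebner basis of the Jacobian ideal J(f) in C{x,y} is {y^8, x}; counting standard monomials gives mu = 8. Corank 1: A-series; mu = 8 gives A_8.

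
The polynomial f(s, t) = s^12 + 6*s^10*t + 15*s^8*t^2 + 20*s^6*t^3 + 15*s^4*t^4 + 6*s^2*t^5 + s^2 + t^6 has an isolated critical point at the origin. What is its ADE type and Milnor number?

The Hessian of f at 0 is [[2, 0], [0, 0]] with rank 1, so corank 1. A Groebner basis of the Jacobian ideal J(f) in C{s,t} is {t^5, s}; counting standard monomials gives mu = 5. Corank 1: A-series; mu = 5 gives A_5.

Type A_{5}, Milnor number mu = 5.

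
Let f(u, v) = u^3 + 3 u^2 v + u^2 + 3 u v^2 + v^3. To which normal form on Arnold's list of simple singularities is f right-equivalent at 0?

A_2

The Hessian of f at 0 is [[2, 0], [0, 0]] with rank 1, so corank 1. A Groebner basis of the Jacobian ideal J(f) in C{u,v} is {v^2, u}; counting standard monomials gives mu = 2. Corank 1: A-series; mu = 2 gives A_2.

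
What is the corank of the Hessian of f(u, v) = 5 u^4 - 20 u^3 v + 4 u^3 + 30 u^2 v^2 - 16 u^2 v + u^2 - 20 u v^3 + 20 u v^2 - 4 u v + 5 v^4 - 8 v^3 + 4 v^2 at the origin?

1

Hessian at 0 has rank 1.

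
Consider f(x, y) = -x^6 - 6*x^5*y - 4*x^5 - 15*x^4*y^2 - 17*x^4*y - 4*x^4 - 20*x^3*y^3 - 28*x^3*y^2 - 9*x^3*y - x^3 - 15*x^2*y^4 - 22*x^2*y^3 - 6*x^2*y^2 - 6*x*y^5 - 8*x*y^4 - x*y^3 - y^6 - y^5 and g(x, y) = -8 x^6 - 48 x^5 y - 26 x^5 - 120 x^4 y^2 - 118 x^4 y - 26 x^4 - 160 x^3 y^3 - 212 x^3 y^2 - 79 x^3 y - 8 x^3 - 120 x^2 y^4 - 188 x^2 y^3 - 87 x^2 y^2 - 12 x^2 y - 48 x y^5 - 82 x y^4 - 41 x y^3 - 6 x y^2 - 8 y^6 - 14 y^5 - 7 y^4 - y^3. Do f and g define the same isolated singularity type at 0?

Yes.

The Hessian of f at 0 has rank 0. Corank 2; j^3 = -x^3 is a perfect cube, so E-series; the 4-jet and mu = 7 give E_7. The Hessian of g at 0 has rank 0. Corank 2; j^3 = -(2*x + y)^3 is a perfect cube, so E-series; the 4-jet and mu = 7 give E_7. Both have type E_7, hence right-equivalent.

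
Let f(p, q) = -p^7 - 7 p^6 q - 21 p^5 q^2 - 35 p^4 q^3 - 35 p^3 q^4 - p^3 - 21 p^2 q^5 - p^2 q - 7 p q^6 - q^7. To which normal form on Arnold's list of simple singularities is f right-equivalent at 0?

D_8

The Hessian of f at 0 is [[0, 0], [0, 0]] with rank 0, so corank 2. A Groebner basis of the Jacobian ideal J(f) in C{p,q} is {-p*q/7 + q^6, p*q^2, p^2 + p*q}; counting standard monomials gives mu = 8. Corank 2; j^3 = -p^2*(p + q) has shape L^2 M (L != M), so D-series; mu = 8 gives D_8.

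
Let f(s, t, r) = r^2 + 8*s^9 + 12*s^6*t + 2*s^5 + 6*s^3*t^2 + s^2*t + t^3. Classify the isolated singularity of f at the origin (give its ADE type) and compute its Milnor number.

The Hessian of f at 0 has rank 1. Corank 2; j^3 = t*(s^2 + t^2) splits into three distinct lines over C (the quadratic factor has nonzero discriminant), so D_4.

Type D_{4}, Milnor number mu = 4.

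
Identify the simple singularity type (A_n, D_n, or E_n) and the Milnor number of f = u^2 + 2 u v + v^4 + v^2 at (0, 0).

Type A3, Milnor number mu = 3.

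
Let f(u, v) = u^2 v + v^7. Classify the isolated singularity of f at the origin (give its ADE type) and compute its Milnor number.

Type D_8, Milnor number mu = 8.

The Hessian of f at 0 is [[0, 0], [0, 0]] with rank 0, so corank 2. A Groebner basis of the Jacobian ideal J(f) in C{u,v} is {u^2/7 + v^6, u^3, u*v}; counting standard monomials gives mu = 8. Corank 2; j^3 = u^2*v has shape L^2 M (L != M), so D-series; mu = 8 gives D_8.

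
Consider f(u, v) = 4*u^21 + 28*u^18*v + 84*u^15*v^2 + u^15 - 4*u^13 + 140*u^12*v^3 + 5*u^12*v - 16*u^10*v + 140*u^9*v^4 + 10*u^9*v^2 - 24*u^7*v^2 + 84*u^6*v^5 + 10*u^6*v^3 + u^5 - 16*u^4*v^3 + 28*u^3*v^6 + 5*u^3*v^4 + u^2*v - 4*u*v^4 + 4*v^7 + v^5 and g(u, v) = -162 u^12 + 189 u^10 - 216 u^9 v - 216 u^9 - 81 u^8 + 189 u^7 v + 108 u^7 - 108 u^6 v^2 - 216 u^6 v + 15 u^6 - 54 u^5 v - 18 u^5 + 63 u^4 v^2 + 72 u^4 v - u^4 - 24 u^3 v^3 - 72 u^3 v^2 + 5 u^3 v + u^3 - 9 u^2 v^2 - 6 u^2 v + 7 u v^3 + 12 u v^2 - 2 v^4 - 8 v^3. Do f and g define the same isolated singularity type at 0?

The Hessian of f at 0 has rank 0. Corank 2; j^3 = u^2*v has shape L^2 M (L != M), so D-series; mu = 6 gives D_6. The Hessian of g at 0 has rank 0. Corank 2; j^3 = (u - 2*v)^3 is a perfect cube, so E-series; the 4-jet and mu = 7 give E_7. f is D_6 but g is E_7, hence not right-equivalent.

No.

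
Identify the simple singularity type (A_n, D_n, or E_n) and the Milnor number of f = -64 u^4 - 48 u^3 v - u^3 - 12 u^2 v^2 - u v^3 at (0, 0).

Type E_7, Milnor number mu = 7.

The Hessian of f at 0 is [[0, 0], [0, 0]] with rank 0, so corank 2. A Groebner basis of the Jacobian ideal J(f) in C{u,v} is {3*u^2/16 + v^4 + v^3/16, u^3, u^2*v - u^2/16 - v^3/48, u^2/2 + u*v^2 + v^3/6}; counting standard monomials gives mu = 7. Corank 2; j^3 = -u^3 is a perfect cube, so E-series; the 4-jet and mu = 7 give E_7.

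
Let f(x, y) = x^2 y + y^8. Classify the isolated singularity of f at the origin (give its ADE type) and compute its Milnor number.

Type D_{9}, Milnor number mu = 9.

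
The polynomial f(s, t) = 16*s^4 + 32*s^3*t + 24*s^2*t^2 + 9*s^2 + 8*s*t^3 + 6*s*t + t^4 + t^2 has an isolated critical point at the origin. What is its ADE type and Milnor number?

Type A_3, Milnor number mu = 3.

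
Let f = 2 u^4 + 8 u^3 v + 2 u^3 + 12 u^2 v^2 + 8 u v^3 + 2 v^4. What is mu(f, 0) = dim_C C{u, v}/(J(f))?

6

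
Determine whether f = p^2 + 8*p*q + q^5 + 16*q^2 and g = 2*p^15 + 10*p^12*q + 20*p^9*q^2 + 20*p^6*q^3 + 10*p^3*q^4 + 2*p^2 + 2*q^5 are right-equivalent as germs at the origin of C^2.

The Hessian of f at 0 is [[2, 8], [8, 32]] with rank 1, so corank 1. A Groebner basis of the Jacobian ideal J(f) in C{p,q} is {q^4, p + 4*q}; counting standard monomials gives mu = 4. Corank 1: A-series; mu = 4 gives A_4. The Hessian of g at 0 is [[4, 0], [0, 0]] with rank 1, so corank 1. A Groebner basis of the Jacobian ideal J(g) in C{p,q} is {q^4, p}; counting standard monomials gives mu = 4. Corank 1: A-series; mu = 4 gives A_4. Both have type A_4, hence right-equivalent.

Yes.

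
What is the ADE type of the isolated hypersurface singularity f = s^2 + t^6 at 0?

A5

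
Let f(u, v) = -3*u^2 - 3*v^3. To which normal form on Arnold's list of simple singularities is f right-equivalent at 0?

A2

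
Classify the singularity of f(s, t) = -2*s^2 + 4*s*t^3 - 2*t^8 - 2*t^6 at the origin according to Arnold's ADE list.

A7

The Hessian of f at 0 is [[-4, 0], [0, 0]] with rank 1, so corank 1. A Groebner basis of the Jacobian ideal J(f) in C{s,t} is {s^3, s^2*t, -s + t^3}; counting standard monomials gives mu = 7. Corank 1: A-series; mu = 7 gives A_7.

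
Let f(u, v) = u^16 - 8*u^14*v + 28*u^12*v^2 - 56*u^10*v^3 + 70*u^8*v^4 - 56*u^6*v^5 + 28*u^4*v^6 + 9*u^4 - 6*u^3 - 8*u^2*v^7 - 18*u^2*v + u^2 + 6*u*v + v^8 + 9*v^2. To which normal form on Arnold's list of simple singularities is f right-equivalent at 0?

A_{7}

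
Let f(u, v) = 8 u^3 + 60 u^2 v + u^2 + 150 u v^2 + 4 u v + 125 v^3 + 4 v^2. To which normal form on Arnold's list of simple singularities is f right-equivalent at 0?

A_2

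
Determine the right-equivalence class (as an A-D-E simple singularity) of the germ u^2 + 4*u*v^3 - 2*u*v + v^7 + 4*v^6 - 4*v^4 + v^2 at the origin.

The Hessian of f at 0 has rank 1. Corank 1: A-series; mu = 6 gives A_6.

A_6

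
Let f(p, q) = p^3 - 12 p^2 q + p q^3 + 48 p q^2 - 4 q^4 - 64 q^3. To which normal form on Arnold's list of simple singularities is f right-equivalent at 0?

The Hessian of f at 0 has rank 0. Corank 2; j^3 = (p - 4*q)^3 is a perfect cube, so E-series; the 4-jet and mu = 7 give E_7.

E_7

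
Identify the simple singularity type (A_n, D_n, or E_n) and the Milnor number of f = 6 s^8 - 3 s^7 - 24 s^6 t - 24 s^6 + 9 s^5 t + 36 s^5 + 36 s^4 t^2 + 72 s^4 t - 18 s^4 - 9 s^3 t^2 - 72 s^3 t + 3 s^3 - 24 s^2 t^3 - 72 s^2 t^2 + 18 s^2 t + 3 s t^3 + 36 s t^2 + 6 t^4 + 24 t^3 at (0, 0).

Type E_7, Milnor number mu = 7.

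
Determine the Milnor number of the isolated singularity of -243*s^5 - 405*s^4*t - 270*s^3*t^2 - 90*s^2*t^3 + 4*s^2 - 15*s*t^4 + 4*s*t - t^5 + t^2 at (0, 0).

4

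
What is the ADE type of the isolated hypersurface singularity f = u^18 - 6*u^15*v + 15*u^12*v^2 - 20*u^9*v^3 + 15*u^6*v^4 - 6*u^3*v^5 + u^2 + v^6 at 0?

The Hessian of f at 0 is [[2, 0], [0, 0]] with rank 1, so corank 1. A Groebner basis of the Jacobian ideal J(f) in C{u,v} is {v^5, u}; counting standard monomials gives mu = 5. Corank 1: A-series; mu = 5 gives A_5.

A_{5}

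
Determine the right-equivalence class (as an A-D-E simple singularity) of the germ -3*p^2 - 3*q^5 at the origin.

The Hessian of f at 0 has rank 1. Corank 1: A-series; mu = 4 gives A_4.

A4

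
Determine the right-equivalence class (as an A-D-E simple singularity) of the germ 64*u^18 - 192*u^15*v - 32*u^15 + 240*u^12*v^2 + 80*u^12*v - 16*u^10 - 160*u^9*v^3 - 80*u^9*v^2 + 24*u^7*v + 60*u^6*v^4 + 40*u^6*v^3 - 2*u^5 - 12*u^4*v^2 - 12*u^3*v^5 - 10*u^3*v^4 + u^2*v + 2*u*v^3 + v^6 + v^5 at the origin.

The Hessian of f at 0 is [[0, 0], [0, 0]] with rank 0, so corank 2. A Groebner basis of the Jacobian ideal J(f) in C{u,v} is {u^3, u^2*v + u^2/6 + u*v^2/6, u*v + v^3}; counting standard monomials gives mu = 7. Corank 2; j^3 = u^2*v has shape L^2 M (L != M), so D-series; mu = 7 gives D_7.

D7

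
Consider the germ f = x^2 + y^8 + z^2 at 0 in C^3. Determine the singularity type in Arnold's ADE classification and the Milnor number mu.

The Hessian of f at 0 is [[2, 0, 0], [0, 0, 0], [0, 0, 2]] with rank 2, so corank 1. A Groebner basis of the Jacobian ideal J(f) in C{x,y,z} is {y^7, x, z}; counting standard monomials gives mu = 7. Corank 1: A-series; mu = 7 gives A_7.

Type A7, Milnor number mu = 7.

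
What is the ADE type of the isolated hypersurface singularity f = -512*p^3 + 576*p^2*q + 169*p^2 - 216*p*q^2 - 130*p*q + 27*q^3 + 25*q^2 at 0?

The Hessian of f at 0 has rank 1. Corank 1: A-series; mu = 2 gives A_2.

A_2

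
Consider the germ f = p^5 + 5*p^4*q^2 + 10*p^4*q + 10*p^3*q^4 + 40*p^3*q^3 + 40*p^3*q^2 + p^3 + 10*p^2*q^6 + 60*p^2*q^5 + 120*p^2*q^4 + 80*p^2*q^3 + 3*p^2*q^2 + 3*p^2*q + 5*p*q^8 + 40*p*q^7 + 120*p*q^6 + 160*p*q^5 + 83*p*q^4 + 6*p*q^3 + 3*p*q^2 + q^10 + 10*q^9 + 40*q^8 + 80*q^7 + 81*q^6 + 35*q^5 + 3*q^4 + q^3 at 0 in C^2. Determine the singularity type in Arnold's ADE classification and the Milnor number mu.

The Hessian of f at 0 has rank 0. Corank 2; j^3 = (p + q)^3 is a perfect cube, so E-series; the 5-jet and mu = 8 give E_8.

Type E_{8}, Milnor number mu = 8.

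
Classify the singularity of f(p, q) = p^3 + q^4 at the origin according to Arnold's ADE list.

E_{6}

The Hessian of f at 0 is [[0, 0], [0, 0]] with rank 0, so corank 2. A Groebner basis of the Jacobian ideal J(f) in C{p,q} is {q^3, p^2}; counting standard monomials gives mu = 6. Corank 2; j^3 = p^3 is a perfect cube, so E-series; the 4-jet and mu = 6 give E_6.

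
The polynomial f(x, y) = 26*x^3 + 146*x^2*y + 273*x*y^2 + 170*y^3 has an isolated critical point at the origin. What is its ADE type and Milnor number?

Type D4, Milnor number mu = 4.

The Hessian of f at 0 has rank 0. Corank 2; j^3 = (x + 2*y)*(26*x^2 + 94*x*y + 85*y^2) splits into three distinct lines over C (the quadratic factor has nonzero discriminant), so D_4.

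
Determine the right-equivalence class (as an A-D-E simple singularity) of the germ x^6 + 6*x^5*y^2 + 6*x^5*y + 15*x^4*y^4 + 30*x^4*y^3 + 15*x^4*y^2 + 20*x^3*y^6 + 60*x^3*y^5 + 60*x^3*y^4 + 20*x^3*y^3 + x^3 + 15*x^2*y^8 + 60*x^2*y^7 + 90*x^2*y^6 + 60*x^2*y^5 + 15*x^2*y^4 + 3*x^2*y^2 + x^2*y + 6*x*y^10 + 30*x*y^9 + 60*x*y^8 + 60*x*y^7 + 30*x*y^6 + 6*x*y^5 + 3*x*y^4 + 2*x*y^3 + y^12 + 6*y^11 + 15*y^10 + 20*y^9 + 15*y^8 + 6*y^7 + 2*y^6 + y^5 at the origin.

The Hessian of f at 0 has rank 0. Corank 2; j^3 = x^2*(x + y) has shape L^2 M (L != M), so D-series; mu = 7 gives D_7.

D_{7}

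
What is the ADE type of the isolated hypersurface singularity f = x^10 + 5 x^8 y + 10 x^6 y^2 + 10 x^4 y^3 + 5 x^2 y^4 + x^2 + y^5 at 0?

A_{4}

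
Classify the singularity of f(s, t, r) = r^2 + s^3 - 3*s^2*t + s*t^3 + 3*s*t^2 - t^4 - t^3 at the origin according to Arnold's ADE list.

E7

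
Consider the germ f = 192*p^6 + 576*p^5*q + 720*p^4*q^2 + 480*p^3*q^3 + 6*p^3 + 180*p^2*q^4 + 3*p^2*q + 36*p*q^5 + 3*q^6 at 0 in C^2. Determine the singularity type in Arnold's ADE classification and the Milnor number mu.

Type D7, Milnor number mu = 7.

The Hessian of f at 0 is [[0, 0], [0, 0]] with rank 0, so corank 2. A Groebner basis of the Jacobian ideal J(f) in C{p,q} is {-p*q/12 + q^5, p*q^2, p^2 + p*q/2}; counting standard monomials gives mu = 7. Corank 2; j^3 = 3*p^2*(2*p + q) has shape L^2 M (L != M), so D-series; mu = 7 gives D_7.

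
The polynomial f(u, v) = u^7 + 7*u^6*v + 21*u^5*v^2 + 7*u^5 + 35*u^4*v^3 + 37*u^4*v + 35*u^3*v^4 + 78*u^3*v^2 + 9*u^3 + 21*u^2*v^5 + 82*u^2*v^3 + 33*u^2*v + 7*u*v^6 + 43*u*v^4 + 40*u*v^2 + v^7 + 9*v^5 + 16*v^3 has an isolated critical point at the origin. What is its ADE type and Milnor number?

Type D6, Milnor number mu = 6.

The Hessian of f at 0 has rank 0. Corank 2; j^3 = (u + v)*(3*u + 4*v)^2 has shape L^2 M (L != M), so D-series; mu = 6 gives D_6.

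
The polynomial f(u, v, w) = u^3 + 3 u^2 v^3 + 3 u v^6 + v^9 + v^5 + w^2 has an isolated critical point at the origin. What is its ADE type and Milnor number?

Type E_8, Milnor number mu = 8.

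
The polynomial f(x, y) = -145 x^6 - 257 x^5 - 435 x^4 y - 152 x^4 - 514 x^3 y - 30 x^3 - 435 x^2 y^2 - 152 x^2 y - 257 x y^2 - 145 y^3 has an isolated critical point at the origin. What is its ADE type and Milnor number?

The Hessian of f at 0 has rank 0. Corank 2; j^3 = -(3*x + 5*y)*(10*x^2 + 34*x*y + 29*y^2) splits into three distinct lines over C (the quadratic factor has nonzero discriminant), so D_4.

Type D_{4}, Milnor number mu = 4.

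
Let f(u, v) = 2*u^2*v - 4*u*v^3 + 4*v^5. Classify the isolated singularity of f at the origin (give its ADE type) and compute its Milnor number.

Type D_6, Milnor number mu = 6.

The Hessian of f at 0 has rank 0. Corank 2; j^3 = 2*u^2*v has shape L^2 M (L != M), so D-series; mu = 6 gives D_6.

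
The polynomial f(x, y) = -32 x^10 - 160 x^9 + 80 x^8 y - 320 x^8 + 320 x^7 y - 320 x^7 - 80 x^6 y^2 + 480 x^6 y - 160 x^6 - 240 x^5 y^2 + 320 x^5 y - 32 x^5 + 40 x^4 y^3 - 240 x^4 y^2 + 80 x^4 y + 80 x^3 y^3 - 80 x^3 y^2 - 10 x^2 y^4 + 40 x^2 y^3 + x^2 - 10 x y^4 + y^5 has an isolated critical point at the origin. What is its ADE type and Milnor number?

The Hessian of f at 0 has rank 1. Corank 1: A-series; mu = 4 gives A_4.

Type A4, Milnor number mu = 4.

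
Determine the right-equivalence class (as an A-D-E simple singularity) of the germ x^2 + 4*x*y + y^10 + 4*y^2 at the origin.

The Hessian of f at 0 is [[2, 4], [4, 8]] with rank 1, so corank 1. A Groebner basis of the Jacobian ideal J(f) in C{x,y} is {y^9, x + 2*y}; counting standard monomials gives mu = 9. Corank 1: A-series; mu = 9 gives A_9.

A_9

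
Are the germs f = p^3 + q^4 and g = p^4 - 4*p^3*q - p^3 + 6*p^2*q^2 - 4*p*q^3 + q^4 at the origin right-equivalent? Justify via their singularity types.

Yes.

The Hessian of f at 0 has rank 0. Corank 2; j^3 = p^3 is a perfect cube, so E-series; the 4-jet and mu = 6 give E_6. The Hessian of g at 0 has rank 0. Corank 2; j^3 = -p^3 is a perfect cube, so E-series; the 4-jet and mu = 6 give E_6. Both have type E_6, hence right-equivalent.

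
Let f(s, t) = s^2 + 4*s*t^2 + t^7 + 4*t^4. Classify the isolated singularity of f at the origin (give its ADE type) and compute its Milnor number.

Type A_6, Milnor number mu = 6.

The Hessian of f at 0 has rank 1. Corank 1: A-series; mu = 6 gives A_6.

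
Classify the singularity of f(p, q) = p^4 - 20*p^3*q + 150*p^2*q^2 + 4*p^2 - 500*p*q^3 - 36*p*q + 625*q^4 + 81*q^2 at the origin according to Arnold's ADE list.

A_3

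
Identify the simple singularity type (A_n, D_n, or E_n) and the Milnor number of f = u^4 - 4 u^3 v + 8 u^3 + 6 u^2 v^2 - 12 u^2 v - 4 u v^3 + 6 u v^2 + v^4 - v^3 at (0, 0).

Type E6, Milnor number mu = 6.

The Hessian of f at 0 has rank 0. Corank 2; j^3 = (2*u - v)^3 is a perfect cube, so E-series; the 4-jet and mu = 6 give E_6.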